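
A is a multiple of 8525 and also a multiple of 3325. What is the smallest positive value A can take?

gcd first: 8525 = 2·3325 + 1875; 3325 = 1·1875 + 1450; 1875 = 1·1450 + 425; 1450 = 3·425 + 175; 425 = 2·175 + 75; 175 = 2·75 + 25; 75 = 3·25 + 0 → gcd = 25
lcm = 8525·3325/gcd = 28345625/25 = 1133825

1133825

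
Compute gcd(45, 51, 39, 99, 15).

gcd(45, 51): 51 = 1·45 + 6; 45 = 7·6 + 3; 6 = 2·3 + 0 → 3
gcd(3, 39): 39 = 13·3 + 0 → 3
gcd(3, 99): 99 = 33·3 + 0 → 3
gcd(3, 15): 15 = 5·3 + 0 → 3

3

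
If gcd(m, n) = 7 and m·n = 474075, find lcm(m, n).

Since gcd(m,n)·lcm(m,n) = mn, lcm = 474075/7 = 67725.

67725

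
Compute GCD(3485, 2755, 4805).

5

gcd(3485, 2755): 3485 = 1·2755 + 730; 2755 = 3·730 + 565; 730 = 1·565 + 165; 565 = 3·165 + 70; 165 = 2·70 + 25; 70 = 2·25 + 20; 25 = 1·20 + 5; 20 = 4·5 + 0 → 5
gcd(5, 4805): 4805 = 961·5 + 0 → 5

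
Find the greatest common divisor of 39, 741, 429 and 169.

gcd(39, 741): 741 = 19·39 + 0 → 39
gcd(39, 429): 429 = 11·39 + 0 → 39
gcd(39, 169): 169 = 4·39 + 13; 39 = 3·13 + 0 → 13

13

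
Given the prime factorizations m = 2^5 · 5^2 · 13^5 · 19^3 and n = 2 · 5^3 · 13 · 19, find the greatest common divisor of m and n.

12350

min exponent per shared prime: 2 · 5^2 · 13 · 19 = 12350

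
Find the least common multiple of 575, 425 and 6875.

575 = 5² · 23; 425 = 5² · 17; 6875 = 5⁴ · 11
lcm takes max exponent of each prime: 5⁴ · 11 · 17 · 23 = 2688125

2688125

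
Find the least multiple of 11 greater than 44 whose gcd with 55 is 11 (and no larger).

66

55 = 11·5. Any t with gcd(t, 55) = 11 is a multiple of 11, say 11s, with s coprime to 5.
Need s > 44/11, so s ≥ 5. First s ≥ 5 with gcd(s, 5) = 1 is s = 6. Thus t = 11·6 = 66.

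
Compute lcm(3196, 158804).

3196 = 2² · 17 · 47; 158804 = 2² · 29 · 37²
max exponents: 2² · 17 · 29 · 37² · 47 = 126884396

126884396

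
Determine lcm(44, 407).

gcd first: 407 = 9·44 + 11; 44 = 4·11 + 0 → gcd = 11
lcm = 44·407/gcd = 17908/11 = 1628

1628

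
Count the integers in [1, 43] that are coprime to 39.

27

39 = 3·13. Inclusion–exclusion on these primes:
43 − ⌊43/3⌋ − ⌊43/13⌋ + ⌊43/39⌋ = 27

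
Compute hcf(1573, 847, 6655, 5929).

121

gcd(1573, 847): 1573 = 1·847 + 726; 847 = 1·726 + 121; 726 = 6·121 + 0 → 121
gcd(121, 6655): 6655 = 55·121 + 0 → 121
gcd(121, 5929): 5929 = 49·121 + 0 → 121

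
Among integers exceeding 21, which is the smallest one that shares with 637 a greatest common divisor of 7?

28

gcd(t, 637) = 7 forces 7 | t; write t = 7s. Then gcd(7s, 7·91) = 7·gcd(s, 91), so need gcd(s, 91) = 1.
7s > 21 gives s ≥ 4. The least s ≥ 4 coprime to 91 is 4, so t = 7·4 = 28.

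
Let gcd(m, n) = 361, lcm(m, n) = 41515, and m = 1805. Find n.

8303

Using mn = gcd(m,n)·lcm(m,n) = 361·41515 = 14986915, we get n = 14986915/1805 = 8303.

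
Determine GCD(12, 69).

Euclid: 69 = 5·12 + 9; 12 = 1·9 + 3; 9 = 3·3 + 0. Last nonzero remainder: 3.

3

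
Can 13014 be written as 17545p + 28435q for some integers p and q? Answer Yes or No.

No

By Bézout, 17545p + 28435q = 13014 has integer solutions iff gcd(17545, 28435) | 13014.
Euclid: 28435 = 1·17545 + 10890; 17545 = 1·10890 + 6655; 10890 = 1·6655 + 4235; 6655 = 1·4235 + 2420; 4235 = 1·2420 + 1815; 2420 = 1·1815 + 605; 1815 = 3·605 + 0. gcd = 605; 13014 mod 605 = 309. No.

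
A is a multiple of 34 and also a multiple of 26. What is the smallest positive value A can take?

442

34 = 2 · 17; 26 = 2 · 13
max exponents: 2 · 13 · 17 = 442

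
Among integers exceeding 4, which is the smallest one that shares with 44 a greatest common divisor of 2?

gcd(a, 44) = 2 forces 2 | a; write a = 2s. Then gcd(2s, 2·22) = 2·gcd(s, 22), so need gcd(s, 22) = 1.
2s > 4 gives s ≥ 3. The least s ≥ 3 coprime to 22 is 3, so a = 2·3 = 6.

6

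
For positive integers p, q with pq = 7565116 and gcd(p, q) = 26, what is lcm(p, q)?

290966

Since gcd(p,q)·lcm(p,q) = pq, lcm = 7565116/26 = 290966.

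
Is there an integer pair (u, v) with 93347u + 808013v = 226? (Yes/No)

No

gcd(93347, 808013): 808013 = 8·93347 + 61237; 93347 = 1·61237 + 32110; 61237 = 1·32110 + 29127; 32110 = 1·29127 + 2983; 29127 = 9·2983 + 2280; 2983 = 1·2280 + 703; 2280 = 3·703 + 171; 703 = 4·171 + 19; 171 = 9·19 + 0 → 19
19 does not divide 226, so a solution does not exist.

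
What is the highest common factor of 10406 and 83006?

10406 = 2 · 11² · 43
83006 = 2 · 7³ · 11²
Common: 2 · 11² = 242

242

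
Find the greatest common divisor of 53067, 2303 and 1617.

gcd(53067, 2303): 53067 = 23·2303 + 98; 2303 = 23·98 + 49; 98 = 2·49 + 0 → 49
gcd(49, 1617): 1617 = 33·49 + 0 → 49

49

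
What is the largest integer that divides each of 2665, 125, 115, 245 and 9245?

5

2665 = 5 · 13 · 41; 125 = 5³; 115 = 5 · 23; 245 = 5 · 7²; 9245 = 5 · 43²
gcd takes min exponent of each prime: 5 = 5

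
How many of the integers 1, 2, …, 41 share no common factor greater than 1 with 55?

55 = 5·11. Inclusion–exclusion on these primes:
41 − ⌊41/5⌋ − ⌊41/11⌋ + ⌊41/55⌋ = 30

30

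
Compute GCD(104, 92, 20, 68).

4

gcd(104, 92): 104 = 1·92 + 12; 92 = 7·12 + 8; 12 = 1·8 + 4; 8 = 2·4 + 0 → 4
gcd(4, 20): 20 = 5·4 + 0 → 4
gcd(4, 68): 68 = 17·4 + 0 → 4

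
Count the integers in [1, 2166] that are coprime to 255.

Prime factors of 255: 3, 5, 17. Count integers ≤ 2166 divisible by none of them.
By inclusion–exclusion: 2166 − ⌊2166/3⌋ − ⌊2166/5⌋ − ⌊2166/17⌋ + ⌊2166/15⌋ + ⌊2166/51⌋ + ⌊2166/85⌋ − ⌊2166/255⌋ = 1087.

1087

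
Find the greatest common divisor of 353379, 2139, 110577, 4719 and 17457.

3

353379 = 3 · 13² · 17 · 41; 2139 = 3 · 23 · 31; 110577 = 3 · 29 · 31 · 41; 4719 = 3 · 11² · 13; 17457 = 3 · 11 · 23²
gcd takes min exponent of each prime: 3 = 3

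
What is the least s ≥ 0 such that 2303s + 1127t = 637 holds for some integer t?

13

Euclid: 2303 = 2·1127 + 49; 1127 = 23·49 + 0 → gcd = 49; 637 = 49·13.
Back-substitution yields 2303·(1) + 1127·(-2) = 49, so one solution is s = 1·13 = 13, t = -2·13 = -26.
Solutions in s differ by 1127/49 = 23; the one in [0, 23) is 13 mod 23 = 13.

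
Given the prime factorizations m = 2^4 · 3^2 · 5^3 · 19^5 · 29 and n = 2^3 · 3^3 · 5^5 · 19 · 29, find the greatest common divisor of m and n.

min exponent per shared prime: 2^3 · 3^2 · 5^3 · 19 · 29 = 4959000

4959000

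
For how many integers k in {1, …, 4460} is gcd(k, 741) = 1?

2601

741 = 3·13·19. Inclusion–exclusion on these primes:
4460 − ⌊4460/3⌋ − ⌊4460/13⌋ − ⌊4460/19⌋ + ⌊4460/39⌋ + ⌊4460/57⌋ + ⌊4460/247⌋ − ⌊4460/741⌋ = 2601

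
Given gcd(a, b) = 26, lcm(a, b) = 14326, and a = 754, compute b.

a·b = gcd·lcm = 26·14326 = 372476, so b = 372476/754 = 494.

494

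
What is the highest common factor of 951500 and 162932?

44

Euclid: 951500 = 5·162932 + 136840; 162932 = 1·136840 + 26092; 136840 = 5·26092 + 6380; 26092 = 4·6380 + 572; 6380 = 11·572 + 88; 572 = 6·88 + 44; 88 = 2·44 + 0. Last nonzero remainder: 44.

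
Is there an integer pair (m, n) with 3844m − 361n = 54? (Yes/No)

Yes

By Bézout, 3844m − 361n = 54 has integer solutions iff gcd(3844, 361) | 54.
Euclid: 3844 = 10·361 + 234; 361 = 1·234 + 127; 234 = 1·127 + 107; 127 = 1·107 + 20; 107 = 5·20 + 7; 20 = 2·7 + 6; 7 = 1·6 + 1; 6 = 6·1 + 0. gcd = 1; 54 mod 1 = 0. Yes.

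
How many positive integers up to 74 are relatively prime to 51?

47

51 = 3·17. Inclusion–exclusion on these primes:
74 − ⌊74/3⌋ − ⌊74/17⌋ + ⌊74/51⌋ = 47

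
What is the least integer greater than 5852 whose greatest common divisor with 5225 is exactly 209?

6061

5225 = 209·25. Any t with gcd(t, 5225) = 209 is a multiple of 209, say 209s, with s coprime to 25.
Need s > 5852/209, so s ≥ 29. First s ≥ 29 with gcd(s, 25) = 1 is s = 29. Thus t = 209·29 = 6061.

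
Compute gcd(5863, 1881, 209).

11

5863 = 11 · 13 · 41; 1881 = 3² · 11 · 19; 209 = 11 · 19
gcd takes min exponent of each prime: 11 = 11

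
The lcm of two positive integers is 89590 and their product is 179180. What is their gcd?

2

From gcd × lcm = pq: gcd = 179180 / 89590 = 2.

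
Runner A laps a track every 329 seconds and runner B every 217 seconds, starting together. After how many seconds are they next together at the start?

329 = 7 · 47; 217 = 7 · 31
max exponents: 7 · 31 · 47 = 10199

10199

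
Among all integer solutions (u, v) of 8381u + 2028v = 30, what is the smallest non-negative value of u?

558

gcd(8381, 2028) = 1 (Euclid: 8381 = 4·2028 + 269; 2028 = 7·269 + 145; 269 = 1·145 + 124; 145 = 1·124 + 21; 124 = 5·21 + 19; 21 = 1·19 + 2; 19 = 9·2 + 1; 2 = 2·1 + 0), and 1 | 30.
Extended Euclid: 8381·(965) + 2028·(-3988) = 1. Scale by 30: u₀ = 28950.
General solution u = u₀ + 2028t; reducing mod 2028 gives u = 558 (and v = -2306).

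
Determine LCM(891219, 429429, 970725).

lcm(891219, 429429) = 891219·429429/gcd = 382715283951/21 = 18224537331
lcm(18224537331, 970725) = 18224537331·970725/gcd = 17691014000634975/21 = 842429238125475

842429238125475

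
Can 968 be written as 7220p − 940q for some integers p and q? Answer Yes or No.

By Bézout, 7220p − 940q = 968 has integer solutions iff gcd(7220, 940) | 968.
Euclid: 7220 = 7·940 + 640; 940 = 1·640 + 300; 640 = 2·300 + 40; 300 = 7·40 + 20; 40 = 2·20 + 0. gcd = 20; 968 mod 20 = 8. No.

No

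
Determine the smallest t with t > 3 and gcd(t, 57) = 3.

6

57 = 3·19. Any t with gcd(t, 57) = 3 is a multiple of 3, say 3s, with s coprime to 19.
Need s > 3/3, so s ≥ 2. First s ≥ 2 with gcd(s, 19) = 1 is s = 2. Thus t = 3·2 = 6.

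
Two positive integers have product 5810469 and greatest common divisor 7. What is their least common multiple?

830067

For any two positive integers, gcd × lcm equals their product. Hence lcm = 5810469 / 7 = 830067.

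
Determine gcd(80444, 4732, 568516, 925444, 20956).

676

80444 = 2² · 7 · 13² · 17; 4732 = 2² · 7 · 13²; 568516 = 2² · 13² · 29²; 925444 = 2² · 13² · 37²; 20956 = 2² · 13² · 31
gcd takes min exponent of each prime: 2² · 13² = 676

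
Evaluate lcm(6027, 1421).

174783

6027 = 3 · 7² · 41; 1421 = 7² · 29
max exponents: 3 · 7² · 29 · 41 = 174783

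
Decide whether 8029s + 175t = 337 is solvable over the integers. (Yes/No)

gcd(8029, 175): 8029 = 45·175 + 154; 175 = 1·154 + 21; 154 = 7·21 + 7; 21 = 3·7 + 0 → 7
7 does not divide 337, so a solution does not exist.

No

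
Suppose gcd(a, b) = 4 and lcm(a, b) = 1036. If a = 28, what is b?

a·b = gcd·lcm = 4·1036 = 4144, so b = 4144/28 = 148.

148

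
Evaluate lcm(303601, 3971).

3339611

303601 = 19² · 29²; 3971 = 11 · 19²
max exponents: 11 · 19² · 29² = 3339611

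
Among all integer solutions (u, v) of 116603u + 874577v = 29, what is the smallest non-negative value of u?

112327

Reduce mod 874577: 116603u ≡ 29 (mod 874577). With g = gcd(116603, 874577) = 1 dividing 29, divide through: 116603u ≡ 29 (mod 874577).
Since gcd(116603, 874577) = 1, u ≡ 29·(116603)⁻¹ ≡ 112327 (mod 874577). Smallest non-negative: 112327.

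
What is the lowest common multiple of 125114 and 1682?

105220874

gcd first: 125114 = 74·1682 + 646; 1682 = 2·646 + 390; 646 = 1·390 + 256; 390 = 1·256 + 134; 256 = 1·134 + 122; 134 = 1·122 + 12; 122 = 10·12 + 2; 12 = 6·2 + 0 → gcd = 2
lcm = 125114·1682/gcd = 210441748/2 = 105220874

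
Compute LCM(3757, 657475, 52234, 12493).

lcm(3757, 657475) = 3757·657475/gcd = 2470133575/3757 = 657475
lcm(657475, 52234) = 657475·52234/gcd = 34342549150/91 = 377390650
lcm(377390650, 12493) = 377390650·12493/gcd = 4714741390450/13 = 362672414650

362672414650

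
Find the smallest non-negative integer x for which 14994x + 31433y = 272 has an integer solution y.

Reduce mod 31433: 14994x ≡ 272 (mod 31433). With g = gcd(14994, 31433) = 17 dividing 272, divide through: 882x ≡ 16 (mod 1849).
Since gcd(882, 1849) = 1, x ≡ 16·(882)⁻¹ ≡ 935 (mod 1849). Smallest non-negative: 935.

935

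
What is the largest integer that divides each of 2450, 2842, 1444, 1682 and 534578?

2

gcd(2450, 2842): 2842 = 1·2450 + 392; 2450 = 6·392 + 98; 392 = 4·98 + 0 → 98
gcd(98, 1444): 1444 = 14·98 + 72; 98 = 1·72 + 26; 72 = 2·26 + 20; 26 = 1·20 + 6; 20 = 3·6 + 2; 6 = 3·2 + 0 → 2
gcd(2, 1682): 1682 = 841·2 + 0 → 2
gcd(2, 534578): 534578 = 267289·2 + 0 → 2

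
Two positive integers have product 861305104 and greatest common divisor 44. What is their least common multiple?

19575116

gcd·lcm = product, so lcm = 861305104/44 = 19575116.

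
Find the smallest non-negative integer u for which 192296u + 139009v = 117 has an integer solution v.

540

Reduce mod 139009: 192296u ≡ 117 (mod 139009). With g = gcd(192296, 139009) = 13 dividing 117, divide through: 14792u ≡ 9 (mod 10693).
Since gcd(14792, 10693) = 1, u ≡ 9·(14792)⁻¹ ≡ 540 (mod 10693). Smallest non-negative: 540.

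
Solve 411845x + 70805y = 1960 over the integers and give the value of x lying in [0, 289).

98

gcd(411845, 70805) = 245 (Euclid: 411845 = 5·70805 + 57820; 70805 = 1·57820 + 12985; 57820 = 4·12985 + 5880; 12985 = 2·5880 + 1225; 5880 = 4·1225 + 980; 1225 = 1·980 + 245; 980 = 4·245 + 0), and 245 | 1960.
Extended Euclid: 411845·(-60) + 70805·(349) = 245. Scale by 8: x₀ = -480.
General solution x = x₀ + 289t; reducing mod 289 gives x = 98 (and y = -570).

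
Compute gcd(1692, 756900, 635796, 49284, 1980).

gcd(1692, 756900): 756900 = 447·1692 + 576; 1692 = 2·576 + 540; 576 = 1·540 + 36; 540 = 15·36 + 0 → 36
gcd(36, 635796): 635796 = 17661·36 + 0 → 36
gcd(36, 49284): 49284 = 1369·36 + 0 → 36
gcd(36, 1980): 1980 = 55·36 + 0 → 36

36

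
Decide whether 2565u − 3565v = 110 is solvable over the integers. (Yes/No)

By Bézout, 2565u − 3565v = 110 has integer solutions iff gcd(2565, 3565) | 110.
Euclid: 3565 = 1·2565 + 1000; 2565 = 2·1000 + 565; 1000 = 1·565 + 435; 565 = 1·435 + 130; 435 = 3·130 + 45; 130 = 2·45 + 40; 45 = 1·40 + 5; 40 = 8·5 + 0. gcd = 5; 110 mod 5 = 0. Yes.

Yes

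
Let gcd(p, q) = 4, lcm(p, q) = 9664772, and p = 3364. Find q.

Using pq = gcd(p,q)·lcm(p,q) = 4·9664772 = 38659088, we get q = 38659088/3364 = 11492.

11492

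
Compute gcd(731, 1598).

731 = 17 · 43
1598 = 2 · 17 · 47
Common: 17 = 17

17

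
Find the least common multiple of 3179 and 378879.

4167669

gcd first: 378879 = 119·3179 + 578; 3179 = 5·578 + 289; 578 = 2·289 + 0 → gcd = 289
lcm = 3179·378879/gcd = 1204456341/289 = 4167669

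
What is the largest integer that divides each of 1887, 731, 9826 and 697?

1887 = 3 · 17 · 37; 731 = 17 · 43; 9826 = 2 · 17³; 697 = 17 · 41
gcd takes min exponent of each prime: 17 = 17

17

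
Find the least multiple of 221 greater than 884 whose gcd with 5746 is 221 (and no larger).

1105

5746 = 221·26. Any t with gcd(t, 5746) = 221 is a multiple of 221, say 221s, with s coprime to 26.
Need s > 884/221, so s ≥ 5. First s ≥ 5 with gcd(s, 26) = 1 is s = 5. Thus t = 221·5 = 1105.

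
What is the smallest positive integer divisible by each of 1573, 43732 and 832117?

1573 = 11² · 13; 43732 = 2² · 13 · 29²; 832117 = 11² · 13 · 23²
lcm takes max exponent of each prime: 2² · 11² · 13 · 23² · 29² = 2799241588

2799241588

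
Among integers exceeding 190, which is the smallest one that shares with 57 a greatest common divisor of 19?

Multiples of 19 above 190: 19·11, 19·12, … . Need the cofactor coprime to 57/19 = 3.
Checking s = 11, 12, … the first with gcd(s, 3) = 1 is s = 11, giving 209.

209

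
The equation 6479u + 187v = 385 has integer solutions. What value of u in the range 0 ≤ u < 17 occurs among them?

14

Euclid: 6479 = 34·187 + 121; 187 = 1·121 + 66; 121 = 1·66 + 55; 66 = 1·55 + 11; 55 = 5·11 + 0 → gcd = 11; 385 = 11·35.
Back-substitution yields 6479·(-3) + 187·(104) = 11, so one solution is u = -3·35 = -105, v = 104·35 = 3640.
Solutions in u differ by 187/11 = 17; the one in [0, 17) is -105 mod 17 = 14.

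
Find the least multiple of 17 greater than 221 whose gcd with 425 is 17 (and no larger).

gcd(t, 425) = 17 forces 17 | t; write t = 17s. Then gcd(17s, 17·25) = 17·gcd(s, 25), so need gcd(s, 25) = 1.
17s > 221 gives s ≥ 14. The least s ≥ 14 coprime to 25 is 14, so t = 17·14 = 238.

238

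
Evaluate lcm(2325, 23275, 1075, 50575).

2325 = 3 · 5² · 31; 23275 = 5² · 7² · 19; 1075 = 5² · 43; 50575 = 5² · 7 · 17²
lcm takes max exponent of each prime: 3 · 5² · 7² · 17² · 19 · 31 · 43 = 26899173525

26899173525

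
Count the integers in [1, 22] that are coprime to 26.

Prime factors of 26: 2, 13. Count integers ≤ 22 divisible by none of them.
By inclusion–exclusion: 22 − ⌊22/2⌋ − ⌊22/13⌋ + ⌊22/26⌋ = 10.

10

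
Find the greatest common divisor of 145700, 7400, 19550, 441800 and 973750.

50

gcd(145700, 7400): 145700 = 19·7400 + 5100; 7400 = 1·5100 + 2300; 5100 = 2·2300 + 500; 2300 = 4·500 + 300; 500 = 1·300 + 200; 300 = 1·200 + 100; 200 = 2·100 + 0 → 100
gcd(100, 19550): 19550 = 195·100 + 50; 100 = 2·50 + 0 → 50
gcd(50, 441800): 441800 = 8836·50 + 0 → 50
gcd(50, 973750): 973750 = 19475·50 + 0 → 50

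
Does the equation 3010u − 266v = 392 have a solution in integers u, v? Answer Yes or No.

Yes

gcd(3010, 266): 3010 = 11·266 + 84; 266 = 3·84 + 14; 84 = 6·14 + 0 → 14
14 divides 392, so a solution exists.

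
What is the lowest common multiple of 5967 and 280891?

gcd first: 280891 = 47·5967 + 442; 5967 = 13·442 + 221; 442 = 2·221 + 0 → gcd = 221
lcm = 5967·280891/gcd = 1676076597/221 = 7584057

7584057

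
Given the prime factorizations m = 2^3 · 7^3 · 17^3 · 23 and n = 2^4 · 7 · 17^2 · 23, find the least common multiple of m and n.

620138512

max exponent per prime: 2^4 · 7^3 · 17^3 · 23 = 620138512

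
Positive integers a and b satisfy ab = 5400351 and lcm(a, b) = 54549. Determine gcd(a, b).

99

gcd·lcm = product, so gcd = 5400351/54549 = 99.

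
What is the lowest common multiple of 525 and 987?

525 = 3 · 5² · 7; 987 = 3 · 7 · 47
max exponents: 3 · 5² · 7 · 47 = 24675

24675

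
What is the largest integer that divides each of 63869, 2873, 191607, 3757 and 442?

221

63869 = 13 · 17³; 2873 = 13² · 17; 191607 = 3 · 13 · 17³; 3757 = 13 · 17²; 442 = 2 · 13 · 17
gcd takes min exponent of each prime: 13 · 17 = 221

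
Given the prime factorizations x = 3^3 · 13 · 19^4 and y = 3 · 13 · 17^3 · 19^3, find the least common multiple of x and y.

224733742623

max exponent per prime: 3^3 · 13 · 17^3 · 19^4 = 224733742623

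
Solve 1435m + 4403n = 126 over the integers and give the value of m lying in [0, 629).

86

gcd(1435, 4403) = 7 (Euclid: 4403 = 3·1435 + 98; 1435 = 14·98 + 63; 98 = 1·63 + 35; 63 = 1·35 + 28; 35 = 1·28 + 7; 28 = 4·7 + 0), and 7 | 126.
Extended Euclid: 1435·(-135) + 4403·(44) = 7. Scale by 18: m₀ = -2430.
General solution m = m₀ + 629t; reducing mod 629 gives m = 86 (and n = -28).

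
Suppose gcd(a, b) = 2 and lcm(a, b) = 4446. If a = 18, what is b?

494

a·b = gcd·lcm = 2·4446 = 8892, so b = 8892/18 = 494.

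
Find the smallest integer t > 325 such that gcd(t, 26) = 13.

gcd(t, 26) = 13 forces 13 | t; write t = 13s. Then gcd(13s, 13·2) = 13·gcd(s, 2), so need gcd(s, 2) = 1.
13s > 325 gives s ≥ 26. The least s ≥ 26 coprime to 2 is 27, so t = 13·27 = 351.

351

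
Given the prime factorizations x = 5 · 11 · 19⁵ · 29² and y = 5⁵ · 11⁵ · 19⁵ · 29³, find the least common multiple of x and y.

max exponent per prime: 5⁵ · 11⁵ · 19⁵ · 29³ = 30393131277422065625

30393131277422065625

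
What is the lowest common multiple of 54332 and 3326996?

54332 = 2² · 17² · 47; 3326996 = 2² · 23 · 29² · 43
max exponents: 2² · 17² · 23 · 29² · 43 · 47 = 45190586668

45190586668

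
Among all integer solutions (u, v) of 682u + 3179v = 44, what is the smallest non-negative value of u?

56

gcd(682, 3179) = 11 (Euclid: 3179 = 4·682 + 451; 682 = 1·451 + 231; 451 = 1·231 + 220; 231 = 1·220 + 11; 220 = 20·11 + 0), and 11 | 44.
Extended Euclid: 682·(14) + 3179·(-3) = 11. Scale by 4: u₀ = 56.
General solution u = u₀ + 289t; reducing mod 289 gives u = 56 (and v = -12).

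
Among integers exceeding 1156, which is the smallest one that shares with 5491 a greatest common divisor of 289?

Multiples of 289 above 1156: 289·5, 289·6, … . Need the cofactor coprime to 5491/289 = 19.
Checking s = 5, 6, … the first with gcd(s, 19) = 1 is s = 5, giving 1445.

1445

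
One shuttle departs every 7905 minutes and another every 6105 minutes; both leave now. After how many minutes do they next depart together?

7905 = 3 · 5 · 17 · 31; 6105 = 3 · 5 · 11 · 37
max exponents: 3 · 5 · 11 · 17 · 31 · 37 = 3217335

3217335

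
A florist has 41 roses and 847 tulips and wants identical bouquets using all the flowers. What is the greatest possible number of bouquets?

1

41 = 41
847 = 7 · 11²
Common: 1 = 1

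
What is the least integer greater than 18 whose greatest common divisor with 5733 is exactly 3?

5733 = 3·1911. Any x with gcd(x, 5733) = 3 is a multiple of 3, say 3s, with s coprime to 1911.
Need s > 18/3, so s ≥ 7. First s ≥ 7 with gcd(s, 1911) = 1 is s = 8. Thus x = 3·8 = 24.

24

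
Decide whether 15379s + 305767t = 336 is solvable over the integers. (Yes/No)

Yes

gcd(15379, 305767): 305767 = 19·15379 + 13566; 15379 = 1·13566 + 1813; 13566 = 7·1813 + 875; 1813 = 2·875 + 63; 875 = 13·63 + 56; 63 = 1·56 + 7; 56 = 8·7 + 0 → 7
7 divides 336, so a solution exists.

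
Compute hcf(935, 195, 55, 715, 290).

gcd(935, 195): 935 = 4·195 + 155; 195 = 1·155 + 40; 155 = 3·40 + 35; 40 = 1·35 + 5; 35 = 7·5 + 0 → 5
gcd(5, 55): 55 = 11·5 + 0 → 5
gcd(5, 715): 715 = 143·5 + 0 → 5
gcd(5, 290): 290 = 58·5 + 0 → 5

5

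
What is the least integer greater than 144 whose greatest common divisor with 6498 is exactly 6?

150

6498 = 6·1083. Any t with gcd(t, 6498) = 6 is a multiple of 6, say 6s, with s coprime to 1083.
Need s > 144/6, so s ≥ 25. First s ≥ 25 with gcd(s, 1083) = 1 is s = 25. Thus t = 6·25 = 150.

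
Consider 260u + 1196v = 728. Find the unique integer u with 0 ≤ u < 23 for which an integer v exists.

Euclid: 1196 = 4·260 + 156; 260 = 1·156 + 104; 156 = 1·104 + 52; 104 = 2·52 + 0 → gcd = 52; 728 = 52·14.
Back-substitution yields 260·(-9) + 1196·(2) = 52, so one solution is u = -9·14 = -126, v = 2·14 = 28.
Solutions in u differ by 1196/52 = 23; the one in [0, 23) is -126 mod 23 = 12.

12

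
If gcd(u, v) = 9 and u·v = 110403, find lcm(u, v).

Since gcd(u,v)·lcm(u,v) = uv, lcm = 110403/9 = 12267.

12267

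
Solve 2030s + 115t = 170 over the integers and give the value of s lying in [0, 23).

13

gcd(2030, 115) = 5 (Euclid: 2030 = 17·115 + 75; 115 = 1·75 + 40; 75 = 1·40 + 35; 40 = 1·35 + 5; 35 = 7·5 + 0), and 5 | 170.
Extended Euclid: 2030·(-3) + 115·(53) = 5. Scale by 34: s₀ = -102.
General solution s = s₀ + 23k; reducing mod 23 gives s = 13 (and t = -228).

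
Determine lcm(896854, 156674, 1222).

896854 = 2 · 7 · 29 · 47²; 156674 = 2 · 7 · 19² · 31; 1222 = 2 · 13 · 47
lcm takes max exponent of each prime: 2 · 7 · 13 · 19² · 29 · 31 · 47² = 130477010482

130477010482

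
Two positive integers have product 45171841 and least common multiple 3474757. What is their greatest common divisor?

From gcd × lcm = uv: gcd = 45171841 / 3474757 = 13.

13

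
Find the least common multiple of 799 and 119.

799 = 17 · 47; 119 = 7 · 17
max exponents: 7 · 17 · 47 = 5593

5593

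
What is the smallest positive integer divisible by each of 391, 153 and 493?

391 = 17 · 23; 153 = 3² · 17; 493 = 17 · 29
lcm takes max exponent of each prime: 3² · 17 · 23 · 29 = 102051

102051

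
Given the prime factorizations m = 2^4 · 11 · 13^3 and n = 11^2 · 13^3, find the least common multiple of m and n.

max exponent per prime: 2^4 · 11^2 · 13^3 = 4253392

4253392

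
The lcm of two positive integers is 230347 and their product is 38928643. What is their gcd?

From gcd × lcm = uv: gcd = 38928643 / 230347 = 169.

169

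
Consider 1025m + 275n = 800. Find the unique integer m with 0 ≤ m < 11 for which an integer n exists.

4

gcd(1025, 275) = 25 (Euclid: 1025 = 3·275 + 200; 275 = 1·200 + 75; 200 = 2·75 + 50; 75 = 1·50 + 25; 50 = 2·25 + 0), and 25 | 800.
Extended Euclid: 1025·(-4) + 275·(15) = 25. Scale by 32: m₀ = -128.
General solution m = m₀ + 11t; reducing mod 11 gives m = 4 (and n = -12).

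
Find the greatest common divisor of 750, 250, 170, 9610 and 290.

gcd(750, 250): 750 = 3·250 + 0 → 250
gcd(250, 170): 250 = 1·170 + 80; 170 = 2·80 + 10; 80 = 8·10 + 0 → 10
gcd(10, 9610): 9610 = 961·10 + 0 → 10
gcd(10, 290): 290 = 29·10 + 0 → 10

10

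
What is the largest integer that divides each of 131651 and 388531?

Euclid: 388531 = 2·131651 + 125229; 131651 = 1·125229 + 6422; 125229 = 19·6422 + 3211; 6422 = 2·3211 + 0. Last nonzero remainder: 3211.

3211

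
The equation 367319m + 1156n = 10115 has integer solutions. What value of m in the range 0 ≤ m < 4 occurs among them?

1

Reduce mod 1156: 367319m ≡ 10115 (mod 1156). With g = gcd(367319, 1156) = 289 dividing 10115, divide through: 1271m ≡ 35 (mod 4).
Since gcd(1271, 4) = 1, m ≡ 35·(1271)⁻¹ ≡ 1 (mod 4). Smallest non-negative: 1.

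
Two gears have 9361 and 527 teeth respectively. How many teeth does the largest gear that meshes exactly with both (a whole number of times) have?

1

Euclid: 9361 = 17·527 + 402; 527 = 1·402 + 125; 402 = 3·125 + 27; 125 = 4·27 + 17; 27 = 1·17 + 10; 17 = 1·10 + 7; 10 = 1·7 + 3; 7 = 2·3 + 1; 3 = 3·1 + 0. Last nonzero remainder: 1.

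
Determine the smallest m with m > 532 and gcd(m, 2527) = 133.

gcd(m, 2527) = 133 forces 133 | m; write m = 133s. Then gcd(133s, 133·19) = 133·gcd(s, 19), so need gcd(s, 19) = 1.
133s > 532 gives s ≥ 5. The least s ≥ 5 coprime to 19 is 5, so m = 133·5 = 665.

665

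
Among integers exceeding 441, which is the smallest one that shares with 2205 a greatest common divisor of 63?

504

2205 = 63·35. Any t with gcd(t, 2205) = 63 is a multiple of 63, say 63s, with s coprime to 35.
Need s > 441/63, so s ≥ 8. First s ≥ 8 with gcd(s, 35) = 1 is s = 8. Thus t = 63·8 = 504.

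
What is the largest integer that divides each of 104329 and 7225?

289

Euclid: 104329 = 14·7225 + 3179; 7225 = 2·3179 + 867; 3179 = 3·867 + 578; 867 = 1·578 + 289; 578 = 2·289 + 0. Last nonzero remainder: 289.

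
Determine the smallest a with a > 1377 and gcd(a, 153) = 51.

153 = 51·3. Any a with gcd(a, 153) = 51 is a multiple of 51, say 51s, with s coprime to 3.
Need s > 1377/51, so s ≥ 28. First s ≥ 28 with gcd(s, 3) = 1 is s = 28. Thus a = 51·28 = 1428.

1428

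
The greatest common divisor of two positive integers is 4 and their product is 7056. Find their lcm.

gcd·lcm = product, so lcm = 7056/4 = 1764.

1764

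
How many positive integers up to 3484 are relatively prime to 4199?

2868

4199 = 13·17·19. Inclusion–exclusion on these primes:
3484 − ⌊3484/13⌋ − ⌊3484/17⌋ − ⌊3484/19⌋ + ⌊3484/221⌋ + ⌊3484/247⌋ + ⌊3484/323⌋ − ⌊3484/4199⌋ = 2868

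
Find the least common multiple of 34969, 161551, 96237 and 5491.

lcm(34969, 161551) = 34969·161551/gcd = 5649276919/289 = 19547671
lcm(19547671, 96237) = 19547671·96237/gcd = 1881209214027/289 = 6509374443
lcm(6509374443, 5491) = 6509374443·5491/gcd = 35742975066513/289 = 123678114417

123678114417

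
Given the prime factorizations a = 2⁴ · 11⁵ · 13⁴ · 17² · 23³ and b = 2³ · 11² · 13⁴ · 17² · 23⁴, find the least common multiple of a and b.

5952042238417871024

max exponent per prime: 2⁴ · 11⁵ · 13⁴ · 17² · 23⁴ = 5952042238417871024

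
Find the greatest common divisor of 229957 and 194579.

17689

229957 = 7² · 13 · 19²
194579 = 7² · 11 · 19²
Common: 7² · 19² = 17689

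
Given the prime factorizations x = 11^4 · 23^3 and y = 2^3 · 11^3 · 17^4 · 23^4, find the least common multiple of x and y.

2737585911657608

max exponent per prime: 2^3 · 11^4 · 17^4 · 23^4 = 2737585911657608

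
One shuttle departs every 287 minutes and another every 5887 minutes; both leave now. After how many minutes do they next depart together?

gcd first: 5887 = 20·287 + 147; 287 = 1·147 + 140; 147 = 1·140 + 7; 140 = 20·7 + 0 → gcd = 7
lcm = 287·5887/gcd = 1689569/7 = 241367

241367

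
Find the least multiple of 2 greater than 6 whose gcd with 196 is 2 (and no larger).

10

gcd(m, 196) = 2 forces 2 | m; write m = 2s. Then gcd(2s, 2·98) = 2·gcd(s, 98), so need gcd(s, 98) = 1.
2s > 6 gives s ≥ 4. The least s ≥ 4 coprime to 98 is 5, so m = 2·5 = 10.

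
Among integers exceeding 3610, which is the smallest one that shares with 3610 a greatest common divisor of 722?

3610 = 722·5. Any x with gcd(x, 3610) = 722 is a multiple of 722, say 722s, with s coprime to 5.
Need s > 3610/722, so s ≥ 6. First s ≥ 6 with gcd(s, 5) = 1 is s = 6. Thus x = 722·6 = 4332.

4332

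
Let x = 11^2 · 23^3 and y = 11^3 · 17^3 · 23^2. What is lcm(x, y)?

79562482901

max exponent per prime: 11^3 · 17^3 · 23^3 = 79562482901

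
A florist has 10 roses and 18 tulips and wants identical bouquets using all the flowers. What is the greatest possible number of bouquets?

Euclid: 18 = 1·10 + 8; 10 = 1·8 + 2; 8 = 4·2 + 0. Last nonzero remainder: 2.

2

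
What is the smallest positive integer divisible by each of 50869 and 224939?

67706639

gcd first: 224939 = 4·50869 + 21463; 50869 = 2·21463 + 7943; 21463 = 2·7943 + 5577; 7943 = 1·5577 + 2366; 5577 = 2·2366 + 845; 2366 = 2·845 + 676; 845 = 1·676 + 169; 676 = 4·169 + 0 → gcd = 169
lcm = 50869·224939/gcd = 11442421991/169 = 67706639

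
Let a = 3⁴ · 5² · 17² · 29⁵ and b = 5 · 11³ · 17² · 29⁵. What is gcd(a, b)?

min exponent per shared prime: 5 · 17² · 29⁵ = 29638610305

29638610305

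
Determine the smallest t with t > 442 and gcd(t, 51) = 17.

Multiples of 17 above 442: 17·27, 17·28, … . Need the cofactor coprime to 51/17 = 3.
Checking s = 27, 28, … the first with gcd(s, 3) = 1 is s = 28, giving 476.

476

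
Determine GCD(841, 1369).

841 = 29²
1369 = 37²
Common: 1 = 1

1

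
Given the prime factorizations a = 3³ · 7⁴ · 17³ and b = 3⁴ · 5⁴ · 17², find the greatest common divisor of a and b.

min exponent per shared prime: 3³ · 17² = 7803

7803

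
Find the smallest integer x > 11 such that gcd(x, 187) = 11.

22

Multiples of 11 above 11: 11·2, 11·3, … . Need the cofactor coprime to 187/11 = 17.
Checking s = 2, 3, … the first with gcd(s, 17) = 1 is s = 2, giving 22.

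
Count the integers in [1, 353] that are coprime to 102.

Prime factors of 102: 2, 3, 17. Count integers ≤ 353 divisible by none of them.
By inclusion–exclusion: 353 − ⌊353/2⌋ − ⌊353/3⌋ − ⌊353/17⌋ + ⌊353/6⌋ + ⌊353/34⌋ + ⌊353/51⌋ − ⌊353/102⌋ = 111.

111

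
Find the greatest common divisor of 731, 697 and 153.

17

731 = 17 · 43; 697 = 17 · 41; 153 = 3² · 17
gcd takes min exponent of each prime: 17 = 17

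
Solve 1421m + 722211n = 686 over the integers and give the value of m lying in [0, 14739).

Euclid: 722211 = 508·1421 + 343; 1421 = 4·343 + 49; 343 = 7·49 + 0 → gcd = 49; 686 = 49·14.
Back-substitution yields 1421·(2033) + 722211·(-4) = 49, so one solution is m = 2033·14 = 28462, n = -4·14 = -56.
Solutions in m differ by 722211/49 = 14739; the one in [0, 14739) is 28462 mod 14739 = 13723.

13723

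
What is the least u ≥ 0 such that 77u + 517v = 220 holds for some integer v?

Euclid: 517 = 6·77 + 55; 77 = 1·55 + 22; 55 = 2·22 + 11; 22 = 2·11 + 0 → gcd = 11; 220 = 11·20.
Back-substitution yields 77·(-20) + 517·(3) = 11, so one solution is u = -20·20 = -400, v = 3·20 = 60.
Solutions in u differ by 517/11 = 47; the one in [0, 47) is -400 mod 47 = 23.

23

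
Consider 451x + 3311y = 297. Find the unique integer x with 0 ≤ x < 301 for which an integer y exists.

8

gcd(451, 3311) = 11 (Euclid: 3311 = 7·451 + 154; 451 = 2·154 + 143; 154 = 1·143 + 11; 143 = 13·11 + 0), and 11 | 297.
Extended Euclid: 451·(-22) + 3311·(3) = 11. Scale by 27: x₀ = -594.
General solution x = x₀ + 301t; reducing mod 301 gives x = 8 (and y = -1).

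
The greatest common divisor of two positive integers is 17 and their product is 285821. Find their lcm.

16813

For any two positive integers, gcd × lcm equals their product. Hence lcm = 285821 / 17 = 16813.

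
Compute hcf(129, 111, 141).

129 = 3 · 43; 111 = 3 · 37; 141 = 3 · 47
gcd takes min exponent of each prime: 3 = 3

3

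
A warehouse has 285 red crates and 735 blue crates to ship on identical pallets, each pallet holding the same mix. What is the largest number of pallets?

Euclid: 735 = 2·285 + 165; 285 = 1·165 + 120; 165 = 1·120 + 45; 120 = 2·45 + 30; 45 = 1·30 + 15; 30 = 2·15 + 0. Last nonzero remainder: 15.

15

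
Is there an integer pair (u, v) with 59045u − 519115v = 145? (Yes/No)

Yes

gcd(59045, 519115): 519115 = 8·59045 + 46755; 59045 = 1·46755 + 12290; 46755 = 3·12290 + 9885; 12290 = 1·9885 + 2405; 9885 = 4·2405 + 265; 2405 = 9·265 + 20; 265 = 13·20 + 5; 20 = 4·5 + 0 → 5
5 divides 145, so a solution exists.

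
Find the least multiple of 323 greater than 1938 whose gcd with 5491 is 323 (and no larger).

5491 = 323·17. Any m with gcd(m, 5491) = 323 is a multiple of 323, say 323s, with s coprime to 17.
Need s > 1938/323, so s ≥ 7. First s ≥ 7 with gcd(s, 17) = 1 is s = 7. Thus m = 323·7 = 2261.

2261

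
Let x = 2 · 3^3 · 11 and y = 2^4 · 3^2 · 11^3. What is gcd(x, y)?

min exponent per shared prime: 2 · 3^2 · 11 = 198

198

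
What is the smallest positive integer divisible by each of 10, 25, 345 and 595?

10 = 2 · 5; 25 = 5²; 345 = 3 · 5 · 23; 595 = 5 · 7 · 17
lcm takes max exponent of each prime: 2 · 3 · 5² · 7 · 17 · 23 = 410550

410550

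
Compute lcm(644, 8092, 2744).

644 = 2² · 7 · 23; 8092 = 2² · 7 · 17²; 2744 = 2³ · 7³
lcm takes max exponent of each prime: 2³ · 7³ · 17² · 23 = 18239368

18239368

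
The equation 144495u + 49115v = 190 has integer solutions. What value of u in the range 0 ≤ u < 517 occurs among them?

Euclid: 144495 = 2·49115 + 46265; 49115 = 1·46265 + 2850; 46265 = 16·2850 + 665; 2850 = 4·665 + 190; 665 = 3·190 + 95; 190 = 2·95 + 0 → gcd = 95; 190 = 95·2.
Back-substitution yields 144495·(224) + 49115·(-659) = 95, so one solution is u = 224·2 = 448, v = -659·2 = -1318.
Solutions in u differ by 49115/95 = 517; the one in [0, 517) is 448 mod 517 = 448.

448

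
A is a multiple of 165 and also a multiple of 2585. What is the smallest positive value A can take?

165 = 3 · 5 · 11; 2585 = 5 · 11 · 47
max exponents: 3 · 5 · 11 · 47 = 7755

7755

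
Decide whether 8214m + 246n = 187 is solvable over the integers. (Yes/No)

No

gcd(8214, 246): 8214 = 33·246 + 96; 246 = 2·96 + 54; 96 = 1·54 + 42; 54 = 1·42 + 12; 42 = 3·12 + 6; 12 = 2·6 + 0 → 6
6 does not divide 187, so a solution does not exist.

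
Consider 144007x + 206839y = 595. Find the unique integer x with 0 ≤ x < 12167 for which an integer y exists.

Euclid: 206839 = 1·144007 + 62832; 144007 = 2·62832 + 18343; 62832 = 3·18343 + 7803; 18343 = 2·7803 + 2737; 7803 = 2·2737 + 2329; 2737 = 1·2329 + 408; 2329 = 5·408 + 289; 408 = 1·289 + 119; 289 = 2·119 + 51; 119 = 2·51 + 17; 51 = 3·17 + 0 → gcd = 17; 595 = 17·35.
Back-substitution yields 144007·(3552) + 206839·(-2473) = 17, so one solution is x = 3552·35 = 124320, y = -2473·35 = -86555.
Solutions in x differ by 206839/17 = 12167; the one in [0, 12167) is 124320 mod 12167 = 2650.

2650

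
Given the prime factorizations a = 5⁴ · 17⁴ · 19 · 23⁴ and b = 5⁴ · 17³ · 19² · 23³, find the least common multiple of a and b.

5273442911325625

max exponent per prime: 5⁴ · 17⁴ · 19² · 23⁴ = 5273442911325625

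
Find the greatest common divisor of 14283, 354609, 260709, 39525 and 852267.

gcd(14283, 354609): 354609 = 24·14283 + 11817; 14283 = 1·11817 + 2466; 11817 = 4·2466 + 1953; 2466 = 1·1953 + 513; 1953 = 3·513 + 414; 513 = 1·414 + 99; 414 = 4·99 + 18; 99 = 5·18 + 9; 18 = 2·9 + 0 → 9
gcd(9, 260709): 260709 = 28967·9 + 6; 9 = 1·6 + 3; 6 = 2·3 + 0 → 3
gcd(3, 39525): 39525 = 13175·3 + 0 → 3
gcd(3, 852267): 852267 = 284089·3 + 0 → 3

3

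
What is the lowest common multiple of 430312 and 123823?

430312 = 2³ · 19² · 149; 123823 = 7³ · 19²
max exponents: 2³ · 7³ · 19² · 149 = 147597016

147597016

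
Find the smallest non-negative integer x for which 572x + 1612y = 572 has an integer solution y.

1

Reduce mod 1612: 572x ≡ 572 (mod 1612). With g = gcd(572, 1612) = 52 dividing 572, divide through: 11x ≡ 11 (mod 31).
Since gcd(11, 31) = 1, x ≡ 11·(11)⁻¹ ≡ 1 (mod 31). Smallest non-negative: 1.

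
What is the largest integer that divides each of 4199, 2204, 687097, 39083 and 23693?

19

gcd(4199, 2204): 4199 = 1·2204 + 1995; 2204 = 1·1995 + 209; 1995 = 9·209 + 114; 209 = 1·114 + 95; 114 = 1·95 + 19; 95 = 5·19 + 0 → 19
gcd(19, 687097): 687097 = 36163·19 + 0 → 19
gcd(19, 39083): 39083 = 2057·19 + 0 → 19
gcd(19, 23693): 23693 = 1247·19 + 0 → 19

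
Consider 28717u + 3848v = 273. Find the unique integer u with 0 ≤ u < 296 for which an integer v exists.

173

Reduce mod 3848: 28717u ≡ 273 (mod 3848). With g = gcd(28717, 3848) = 13 dividing 273, divide through: 2209u ≡ 21 (mod 296).
Since gcd(2209, 296) = 1, u ≡ 21·(2209)⁻¹ ≡ 173 (mod 296). Smallest non-negative: 173.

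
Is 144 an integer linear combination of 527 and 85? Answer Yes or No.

No

gcd(527, 85): 527 = 6·85 + 17; 85 = 5·17 + 0 → 17
17 does not divide 144, so a solution does not exist.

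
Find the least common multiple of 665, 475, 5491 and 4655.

665 = 5 · 7 · 19; 475 = 5² · 19; 5491 = 17² · 19; 4655 = 5 · 7² · 19
lcm takes max exponent of each prime: 5² · 7² · 17² · 19 = 6726475

6726475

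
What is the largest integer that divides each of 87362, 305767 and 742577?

43681

gcd(87362, 305767): 305767 = 3·87362 + 43681; 87362 = 2·43681 + 0 → 43681
gcd(43681, 742577): 742577 = 17·43681 + 0 → 43681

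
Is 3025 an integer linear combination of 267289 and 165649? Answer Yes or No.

Yes

gcd(267289, 165649): 267289 = 1·165649 + 101640; 165649 = 1·101640 + 64009; 101640 = 1·64009 + 37631; 64009 = 1·37631 + 26378; 37631 = 1·26378 + 11253; 26378 = 2·11253 + 3872; 11253 = 2·3872 + 3509; 3872 = 1·3509 + 363; 3509 = 9·363 + 242; 363 = 1·242 + 121; 242 = 2·121 + 0 → 121
121 divides 3025, so a solution exists.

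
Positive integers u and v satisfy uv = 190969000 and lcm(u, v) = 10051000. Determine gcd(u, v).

From gcd × lcm = uv: gcd = 190969000 / 10051000 = 19.

19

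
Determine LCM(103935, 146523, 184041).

103935 = 3 · 5 · 13² · 41; 146523 = 3 · 13² · 17²; 184041 = 3² · 11² · 13²
lcm takes max exponent of each prime: 3² · 5 · 11² · 13² · 17² · 41 = 10903509045

10903509045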